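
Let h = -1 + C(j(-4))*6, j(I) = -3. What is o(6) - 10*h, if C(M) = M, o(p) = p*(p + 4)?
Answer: 250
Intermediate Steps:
o(p) = p*(4 + p)
h = -19 (h = -1 - 3*6 = -1 - 18 = -19)
o(6) - 10*h = 6*(4 + 6) - 10*(-19) = 6*10 + 190 = 60 + 190 = 250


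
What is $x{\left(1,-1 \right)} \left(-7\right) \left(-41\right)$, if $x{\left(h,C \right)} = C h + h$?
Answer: $0$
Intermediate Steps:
$x{\left(h,C \right)} = h + C h$
$x{\left(1,-1 \right)} \left(-7\right) \left(-41\right) = 1 \left(1 - 1\right) \left(-7\right) \left(-41\right) = 1 \cdot 0 \left(-7\right) \left(-41\right) = 0 \left(-7\right) \left(-41\right) = 0 \left(-41\right) = 0$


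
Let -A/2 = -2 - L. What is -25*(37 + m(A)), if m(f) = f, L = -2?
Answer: -925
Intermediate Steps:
A = 0 (A = -2*(-2 - 1*(-2)) = -2*(-2 + 2) = -2*0 = 0)
-25*(37 + m(A)) = -25*(37 + 0) = -25*37 = -925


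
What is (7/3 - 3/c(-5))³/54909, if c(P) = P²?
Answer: 4574296/23164734375 ≈ 0.00019747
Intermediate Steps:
(7/3 - 3/c(-5))³/54909 = (7/3 - 3/((-5)²))³/54909 = (7*(⅓) - 3/25)³*(1/54909) = (7/3 - 3*1/25)³*(1/54909) = (7/3 - 3/25)³*(1/54909) = (166/75)³*(1/54909) = (4574296/421875)*(1/54909) = 4574296/23164734375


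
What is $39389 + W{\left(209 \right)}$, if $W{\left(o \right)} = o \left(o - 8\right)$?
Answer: $81398$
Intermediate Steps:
$W{\left(o \right)} = o \left(-8 + o\right)$ ($W{\left(o \right)} = o \left(o - 8\right) = o \left(-8 + o\right)$)
$39389 + W{\left(209 \right)} = 39389 + 209 \left(-8 + 209\right) = 39389 + 209 \cdot 201 = 39389 + 42009 = 81398$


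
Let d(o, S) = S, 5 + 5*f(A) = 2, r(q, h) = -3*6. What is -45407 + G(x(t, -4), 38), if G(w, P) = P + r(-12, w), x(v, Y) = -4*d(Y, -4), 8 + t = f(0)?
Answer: -45387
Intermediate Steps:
r(q, h) = -18
f(A) = -⅗ (f(A) = -1 + (⅕)*2 = -1 + ⅖ = -⅗)
t = -43/5 (t = -8 - ⅗ = -43/5 ≈ -8.6000)
x(v, Y) = 16 (x(v, Y) = -4*(-4) = 16)
G(w, P) = -18 + P (G(w, P) = P - 18 = -18 + P)
-45407 + G(x(t, -4), 38) = -45407 + (-18 + 38) = -45407 + 20 = -45387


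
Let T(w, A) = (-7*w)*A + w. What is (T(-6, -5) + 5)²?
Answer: 44521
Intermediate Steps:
T(w, A) = w - 7*A*w (T(w, A) = -7*A*w + w = w - 7*A*w)
(T(-6, -5) + 5)² = (-6*(1 - 7*(-5)) + 5)² = (-6*(1 + 35) + 5)² = (-6*36 + 5)² = (-216 + 5)² = (-211)² = 44521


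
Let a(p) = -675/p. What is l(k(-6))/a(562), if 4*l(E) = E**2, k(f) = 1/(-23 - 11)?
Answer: -281/1560600 ≈ -0.00018006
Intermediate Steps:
k(f) = -1/34 (k(f) = 1/(-34) = -1/34)
l(E) = E**2/4
l(k(-6))/a(562) = ((-1/34)**2/4)/((-675/562)) = ((1/4)*(1/1156))/((-675*1/562)) = 1/(4624*(-675/562)) = (1/4624)*(-562/675) = -281/1560600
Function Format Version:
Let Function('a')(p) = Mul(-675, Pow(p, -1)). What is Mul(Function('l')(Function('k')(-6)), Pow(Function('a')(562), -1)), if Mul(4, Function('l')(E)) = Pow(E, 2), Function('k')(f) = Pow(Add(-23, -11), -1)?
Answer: Rational(-281, 1560600) ≈ -0.00018006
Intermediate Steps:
Function('k')(f) = Rational(-1, 34) (Function('k')(f) = Pow(-34, -1) = Rational(-1, 34))
Function('l')(E) = Mul(Rational(1, 4), Pow(E, 2))
Mul(Function('l')(Function('k')(-6)), Pow(Function('a')(562), -1)) = Mul(Mul(Rational(1, 4), Pow(Rational(-1, 34), 2)), Pow(Mul(-675, Pow(562, -1)), -1)) = Mul(Mul(Rational(1, 4), Rational(1, 1156)), Pow(Mul(-675, Rational(1, 562)), -1)) = Mul(Rational(1, 4624), Pow(Rational(-675, 562), -1)) = Mul(Rational(1, 4624), Rational(-562, 675)) = Rational(-281, 1560600)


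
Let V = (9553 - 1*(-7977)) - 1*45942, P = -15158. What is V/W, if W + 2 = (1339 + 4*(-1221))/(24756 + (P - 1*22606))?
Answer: 369583296/22471 ≈ 16447.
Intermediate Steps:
V = -28412 (V = (9553 + 7977) - 45942 = 17530 - 45942 = -28412)
W = -22471/13008 (W = -2 + (1339 + 4*(-1221))/(24756 + (-15158 - 1*22606)) = -2 + (1339 - 4884)/(24756 + (-15158 - 22606)) = -2 - 3545/(24756 - 37764) = -2 - 3545/(-13008) = -2 - 3545*(-1/13008) = -2 + 3545/13008 = -22471/13008 ≈ -1.7275)
V/W = -28412/(-22471/13008) = -28412*(-13008/22471) = 369583296/22471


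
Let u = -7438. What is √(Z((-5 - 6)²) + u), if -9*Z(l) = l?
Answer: I*√67063/3 ≈ 86.322*I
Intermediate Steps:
Z(l) = -l/9
√(Z((-5 - 6)²) + u) = √(-(-5 - 6)²/9 - 7438) = √(-⅑*(-11)² - 7438) = √(-⅑*121 - 7438) = √(-121/9 - 7438) = √(-67063/9) = I*√67063/3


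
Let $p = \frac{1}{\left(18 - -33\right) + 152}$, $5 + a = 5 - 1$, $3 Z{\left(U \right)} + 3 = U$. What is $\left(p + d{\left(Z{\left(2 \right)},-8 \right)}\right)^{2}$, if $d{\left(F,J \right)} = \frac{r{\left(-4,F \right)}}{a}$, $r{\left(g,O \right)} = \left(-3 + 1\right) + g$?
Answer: $\frac{1485961}{41209} \approx 36.059$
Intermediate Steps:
$Z{\left(U \right)} = -1 + \frac{U}{3}$
$r{\left(g,O \right)} = -2 + g$
$a = -1$ ($a = -5 + \left(5 - 1\right) = -5 + 4 = -1$)
$p = \frac{1}{203}$ ($p = \frac{1}{\left(18 + 33\right) + 152} = \frac{1}{51 + 152} = \frac{1}{203} \approx 0.0049261$)
$d{\left(F,J \right)} = 6$ ($d{\left(F,J \right)} = \frac{-2 - 4}{-1} = \left(-6\right) \left(-1\right) = 6$)
$\left(p + d{\left(Z{\left(2 \right)},-8 \right)}\right)^{2} = \left(\frac{1}{203} + 6\right)^{2} = \left(\frac{1219}{203}\right)^{2} = \frac{1485961}{41209}$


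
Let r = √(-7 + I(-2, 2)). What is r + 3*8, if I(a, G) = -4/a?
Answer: 24 + I*√5 ≈ 24.0 + 2.2361*I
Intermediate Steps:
r = I*√5 (r = √(-7 - 4/(-2)) = √(-7 - 4*(-½)) = √(-7 + 2) = √(-5) = I*√5 ≈ 2.2361*I)
r + 3*8 = I*√5 + 3*8 = I*√5 + 24 = 24 + I*√5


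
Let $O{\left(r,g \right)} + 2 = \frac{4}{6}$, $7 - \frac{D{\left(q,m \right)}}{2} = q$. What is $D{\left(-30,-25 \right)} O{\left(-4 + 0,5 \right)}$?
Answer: $- \frac{296}{3} \approx -98.667$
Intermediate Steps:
$D{\left(q,m \right)} = 14 - 2 q$
$O{\left(r,g \right)} = - \frac{4}{3}$ ($O{\left(r,g \right)} = -2 + \frac{4}{6} = -2 + 4 \cdot \frac{1}{6} = -2 + \frac{2}{3} = - \frac{4}{3}$)
$D{\left(-30,-25 \right)} O{\left(-4 + 0,5 \right)} = \left(14 - -60\right) \left(- \frac{4}{3}\right) = \left(14 + 60\right) \left(- \frac{4}{3}\right) = 74 \left(- \frac{4}{3}\right) = - \frac{296}{3}$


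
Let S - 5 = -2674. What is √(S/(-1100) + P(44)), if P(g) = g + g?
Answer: √1094159/110 ≈ 9.5093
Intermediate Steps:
S = -2669 (S = 5 - 2674 = -2669)
P(g) = 2*g
√(S/(-1100) + P(44)) = √(-2669/(-1100) + 2*44) = √(-2669*(-1/1100) + 88) = √(2669/1100 + 88) = √(99469/1100) = √1094159/110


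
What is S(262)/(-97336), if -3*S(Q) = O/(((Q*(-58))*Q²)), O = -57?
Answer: 19/101532566107264 ≈ 1.8713e-13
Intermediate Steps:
S(Q) = -19/(58*Q³) (S(Q) = -(-19)/((Q*(-58))*Q²) = -(-19)/((-58*Q)*Q²) = -(-19)/((-58*Q³)) = -(-19)*(-1/(58*Q³)) = -19/(58*Q³))
S(262)/(-97336) = -19/58/262³/(-97336) = -19/58*1/17984728*(-1/97336) = -19/1043114224*(-1/97336) = 19/101532566107264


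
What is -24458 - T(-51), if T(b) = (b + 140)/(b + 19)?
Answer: -782567/32 ≈ -24455.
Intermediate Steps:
T(b) = (140 + b)/(19 + b)
-24458 - T(-51) = -24458 - (140 - 51)/(19 - 51) = -24458 - 89/(-32) = -24458 - (-1)*89/32 = -24458 - 1*(-89/32) = -24458 + 89/32 = -782567/32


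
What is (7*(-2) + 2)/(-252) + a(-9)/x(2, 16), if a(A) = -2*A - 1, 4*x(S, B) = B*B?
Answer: 421/1344 ≈ 0.31324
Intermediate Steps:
x(S, B) = B²/4 (x(S, B) = (B*B)/4 = B²/4)
a(A) = -1 - 2*A
(7*(-2) + 2)/(-252) + a(-9)/x(2, 16) = (7*(-2) + 2)/(-252) + (-1 - 2*(-9))/(((¼)*16²)) = (-14 + 2)*(-1/252) + (-1 + 18)/(((¼)*256)) = -12*(-1/252) + 17/64 = 1/21 + 17*(1/64) = 1/21 + 17/64 = 421/1344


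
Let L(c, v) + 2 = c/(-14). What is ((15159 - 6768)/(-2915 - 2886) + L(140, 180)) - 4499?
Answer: -26176702/5801 ≈ -4512.4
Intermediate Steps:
L(c, v) = -2 - c/14 (L(c, v) = -2 + c/(-14) = -2 + c*(-1/14) = -2 - c/14)
((15159 - 6768)/(-2915 - 2886) + L(140, 180)) - 4499 = ((15159 - 6768)/(-2915 - 2886) + (-2 - 1/14*140)) - 4499 = (8391/(-5801) + (-2 - 10)) - 4499 = (8391*(-1/5801) - 12) - 4499 = (-8391/5801 - 12) - 4499 = -78003/5801 - 4499 = -26176702/5801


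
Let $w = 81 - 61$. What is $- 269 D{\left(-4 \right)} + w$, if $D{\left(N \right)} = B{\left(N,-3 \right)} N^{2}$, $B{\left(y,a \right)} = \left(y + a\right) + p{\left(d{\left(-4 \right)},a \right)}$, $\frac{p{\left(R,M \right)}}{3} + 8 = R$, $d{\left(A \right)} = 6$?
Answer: $55972$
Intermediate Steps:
$p{\left(R,M \right)} = -24 + 3 R$
$w = 20$ ($w = 81 - 61 = 20$)
$B{\left(y,a \right)} = -6 + a + y$ ($B{\left(y,a \right)} = \left(y + a\right) + \left(-24 + 3 \cdot 6\right) = \left(a + y\right) + \left(-24 + 18\right) = \left(a + y\right) - 6 = -6 + a + y$)
$D{\left(N \right)} = N^{2} \left(-9 + N\right)$ ($D{\left(N \right)} = \left(-6 - 3 + N\right) N^{2} = \left(-9 + N\right) N^{2} = N^{2} \left(-9 + N\right)$)
$- 269 D{\left(-4 \right)} + w = - 269 \left(-4\right)^{2} \left(-9 - 4\right) + 20 = - 269 \cdot 16 \left(-13\right) + 20 = \left(-269\right) \left(-208\right) + 20 = 55952 + 20 = 55972$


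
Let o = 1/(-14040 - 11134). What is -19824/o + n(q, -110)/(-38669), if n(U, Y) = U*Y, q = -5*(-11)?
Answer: 19297740326594/38669 ≈ 4.9905e+8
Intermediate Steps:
q = 55
o = -1/25174 (o = 1/(-25174) = -1/25174 ≈ -3.9724e-5)
-19824/o + n(q, -110)/(-38669) = -19824/(-1/25174) + (55*(-110))/(-38669) = -19824*(-25174) - 6050*(-1/38669) = 499049376 + 6050/38669 = 19297740326594/38669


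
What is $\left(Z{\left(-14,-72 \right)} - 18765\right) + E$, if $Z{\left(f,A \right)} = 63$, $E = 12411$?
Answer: $-6291$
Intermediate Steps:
$\left(Z{\left(-14,-72 \right)} - 18765\right) + E = \left(63 - 18765\right) + 12411 = -18702 + 12411 = -6291$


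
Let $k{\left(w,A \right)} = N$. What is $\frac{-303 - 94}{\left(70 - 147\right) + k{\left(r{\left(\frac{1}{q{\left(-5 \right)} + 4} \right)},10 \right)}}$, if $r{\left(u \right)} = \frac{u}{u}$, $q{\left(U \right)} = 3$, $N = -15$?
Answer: $\frac{397}{92} \approx 4.3152$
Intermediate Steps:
$r{\left(u \right)} = 1$
$k{\left(w,A \right)} = -15$
$\frac{-303 - 94}{\left(70 - 147\right) + k{\left(r{\left(\frac{1}{q{\left(-5 \right)} + 4} \right)},10 \right)}} = \frac{-303 - 94}{\left(70 - 147\right) - 15} = - \frac{397}{-77 - 15} = - \frac{397}{-92} = \left(-397\right) \left(- \frac{1}{92}\right) = \frac{397}{92}$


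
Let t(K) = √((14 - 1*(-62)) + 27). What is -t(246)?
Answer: -√103 ≈ -10.149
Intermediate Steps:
t(K) = √103 (t(K) = √((14 + 62) + 27) = √(76 + 27) = √103)
-t(246) = -√103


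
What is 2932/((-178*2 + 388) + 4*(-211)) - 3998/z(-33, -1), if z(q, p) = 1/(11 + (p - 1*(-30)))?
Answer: -32464493/203 ≈ -1.5992e+5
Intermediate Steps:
z(q, p) = 1/(41 + p) (z(q, p) = 1/(11 + (p + 30)) = 1/(11 + (30 + p)) = 1/(41 + p))
2932/((-178*2 + 388) + 4*(-211)) - 3998/z(-33, -1) = 2932/((-178*2 + 388) + 4*(-211)) - 3998/(1/(41 - 1)) = 2932/((-356 + 388) - 844) - 3998/(1/40) = 2932/(32 - 844) - 3998/1/40 = 2932/(-812) - 3998*40 = 2932*(-1/812) - 159920 = -733/203 - 159920 = -32464493/203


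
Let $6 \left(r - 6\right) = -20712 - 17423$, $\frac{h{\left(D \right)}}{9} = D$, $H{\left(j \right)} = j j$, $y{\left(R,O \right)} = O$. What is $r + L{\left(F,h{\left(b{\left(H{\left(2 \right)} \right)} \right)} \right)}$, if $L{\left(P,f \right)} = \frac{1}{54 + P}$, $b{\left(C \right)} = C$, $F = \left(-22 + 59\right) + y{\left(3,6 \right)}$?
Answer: $- \frac{3695597}{582} \approx -6349.8$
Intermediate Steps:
$H{\left(j \right)} = j^{2}$
$F = 43$ ($F = \left(-22 + 59\right) + 6 = 37 + 6 = 43$)
$h{\left(D \right)} = 9 D$
$r = - \frac{38099}{6}$ ($r = 6 + \frac{-20712 - 17423}{6} = 6 + \frac{1}{6} \left(-38135\right) = 6 - \frac{38135}{6} = - \frac{38099}{6} \approx -6349.8$)
$r + L{\left(F,h{\left(b{\left(H{\left(2 \right)} \right)} \right)} \right)} = - \frac{38099}{6} + \frac{1}{54 + 43} = - \frac{38099}{6} + \frac{1}{97} = - \frac{3695597}{582}$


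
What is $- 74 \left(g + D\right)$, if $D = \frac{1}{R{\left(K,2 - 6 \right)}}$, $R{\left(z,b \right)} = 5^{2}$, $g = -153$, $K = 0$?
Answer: $\frac{282976}{25} \approx 11319.0$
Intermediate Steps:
$R{\left(z,b \right)} = 25$
$D = \frac{1}{25} \approx 0.04$
$- 74 \left(g + D\right) = - 74 \left(-153 + \frac{1}{25}\right) = \left(-74\right) \left(- \frac{3824}{25}\right) = \frac{282976}{25}$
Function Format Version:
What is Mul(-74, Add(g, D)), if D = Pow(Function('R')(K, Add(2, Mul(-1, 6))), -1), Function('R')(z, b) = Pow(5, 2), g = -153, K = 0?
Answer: Rational(282976, 25) ≈ 11319.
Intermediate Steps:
Function('R')(z, b) = 25
D = Rational(1, 25) (D = Pow(25, -1) = Rational(1, 25) ≈ 0.040000)
Mul(-74, Add(g, D)) = Mul(-74, Add(-153, Rational(1, 25))) = Mul(-74, Rational(-3824, 25)) = Rational(282976, 25)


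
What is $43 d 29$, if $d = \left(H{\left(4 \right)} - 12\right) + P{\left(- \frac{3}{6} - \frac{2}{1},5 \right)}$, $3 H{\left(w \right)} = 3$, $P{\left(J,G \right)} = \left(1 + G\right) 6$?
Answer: $31175$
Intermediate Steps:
$P{\left(J,G \right)} = 6 + 6 G$
$H{\left(w \right)} = 1$ ($H{\left(w \right)} = \frac{1}{3} \cdot 3 = 1$)
$d = 25$ ($d = \left(1 - 12\right) + \left(6 + 6 \cdot 5\right) = -11 + \left(6 + 30\right) = -11 + 36 = 25$)
$43 d 29 = 43 \cdot 25 \cdot 29 = 1075 \cdot 29 = 31175$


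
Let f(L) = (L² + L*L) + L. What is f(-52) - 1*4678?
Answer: 678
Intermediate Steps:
f(L) = L + 2*L² (f(L) = (L² + L²) + L = 2*L² + L = L + 2*L²)
f(-52) - 1*4678 = -52*(1 + 2*(-52)) - 1*4678 = -52*(1 - 104) - 4678 = -52*(-103) - 4678 = 5356 - 4678 = 678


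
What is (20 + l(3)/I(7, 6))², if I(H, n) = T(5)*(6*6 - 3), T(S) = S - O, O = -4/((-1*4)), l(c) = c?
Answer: 776161/1936 ≈ 400.91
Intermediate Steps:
O = 1 (O = -4/(-4) = -4*(-¼) = 1)
T(S) = -1 + S (T(S) = S - 1*1 = S - 1 = -1 + S)
I(H, n) = 132 (I(H, n) = (-1 + 5)*(6*6 - 3) = 4*(36 - 3) = 4*33 = 132)
(20 + l(3)/I(7, 6))² = (20 + 3/132)² = (20 + 3*(1/132))² = (20 + 1/44)² = (881/44)² = 776161/1936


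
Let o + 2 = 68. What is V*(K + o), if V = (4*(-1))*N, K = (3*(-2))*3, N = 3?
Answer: -576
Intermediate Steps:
o = 66 (o = -2 + 68 = 66)
K = -18 (K = -6*3 = -18)
V = -12 (V = (4*(-1))*3 = -4*3 = -12)
V*(K + o) = -12*(-18 + 66) = -12*48 = -576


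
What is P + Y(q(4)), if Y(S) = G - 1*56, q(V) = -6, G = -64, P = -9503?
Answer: -9623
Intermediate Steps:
Y(S) = -120 (Y(S) = -64 - 1*56 = -64 - 56 = -120)
P + Y(q(4)) = -9503 - 120 = -9623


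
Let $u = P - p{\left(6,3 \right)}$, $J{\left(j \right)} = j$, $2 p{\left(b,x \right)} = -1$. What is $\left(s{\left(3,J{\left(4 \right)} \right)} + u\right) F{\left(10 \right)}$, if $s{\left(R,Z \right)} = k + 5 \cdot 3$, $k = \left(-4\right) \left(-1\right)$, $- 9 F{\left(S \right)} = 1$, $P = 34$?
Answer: $- \frac{107}{18} \approx -5.9444$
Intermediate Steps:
$p{\left(b,x \right)} = - \frac{1}{2}$ ($p{\left(b,x \right)} = \frac{1}{2} \left(-1\right) = - \frac{1}{2}$)
$F{\left(S \right)} = - \frac{1}{9}$ ($F{\left(S \right)} = \left(- \frac{1}{9}\right) 1 = - \frac{1}{9}$)
$k = 4$
$u = \frac{69}{2}$ ($u = 34 - - \frac{1}{2} = 34 + \frac{1}{2} = \frac{69}{2} \approx 34.5$)
$s{\left(R,Z \right)} = 19$ ($s{\left(R,Z \right)} = 4 + 5 \cdot 3 = 4 + 15 = 19$)
$\left(s{\left(3,J{\left(4 \right)} \right)} + u\right) F{\left(10 \right)} = \left(19 + \frac{69}{2}\right) \left(- \frac{1}{9}\right) = \frac{107}{2} \left(- \frac{1}{9}\right) = - \frac{107}{18}$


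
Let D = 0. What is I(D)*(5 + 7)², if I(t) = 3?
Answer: 432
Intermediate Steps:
I(D)*(5 + 7)² = 3*(5 + 7)² = 3*12² = 3*144 = 432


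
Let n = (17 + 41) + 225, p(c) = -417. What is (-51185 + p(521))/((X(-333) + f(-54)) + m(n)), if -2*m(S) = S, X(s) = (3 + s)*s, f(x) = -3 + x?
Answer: -103204/219383 ≈ -0.47043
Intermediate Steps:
X(s) = s*(3 + s)
n = 283 (n = 58 + 225 = 283)
m(S) = -S/2
(-51185 + p(521))/((X(-333) + f(-54)) + m(n)) = (-51185 - 417)/((-333*(3 - 333) + (-3 - 54)) - ½*283) = -51602/((-333*(-330) - 57) - 283/2) = -51602/((109890 - 57) - 283/2) = -51602/(109833 - 283/2) = -51602/219383/2 = -51602*2/219383 = -103204/219383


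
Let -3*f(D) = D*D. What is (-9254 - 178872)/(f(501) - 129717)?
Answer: 94063/106692 ≈ 0.88163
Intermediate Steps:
f(D) = -D**2/3 (f(D) = -D*D/3 = -D**2/3)
(-9254 - 178872)/(f(501) - 129717) = (-9254 - 178872)/(-1/3*501**2 - 129717) = -188126/(-1/3*251001 - 129717) = -188126/(-83667 - 129717) = -188126/(-213384) = -188126*(-1/213384) = 94063/106692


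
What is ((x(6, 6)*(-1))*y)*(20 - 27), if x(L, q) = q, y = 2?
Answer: 84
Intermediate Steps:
((x(6, 6)*(-1))*y)*(20 - 27) = ((6*(-1))*2)*(20 - 27) = -6*2*(-7) = -12*(-7) = 84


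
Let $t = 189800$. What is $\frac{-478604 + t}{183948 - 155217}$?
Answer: $- \frac{96268}{9577} \approx -10.052$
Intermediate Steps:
$\frac{-478604 + t}{183948 - 155217} = \frac{-478604 + 189800}{183948 - 155217} = - \frac{288804}{28731} = \left(-288804\right) \frac{1}{28731} = - \frac{96268}{9577}$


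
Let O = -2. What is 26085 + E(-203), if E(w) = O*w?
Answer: 26491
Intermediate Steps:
E(w) = -2*w
26085 + E(-203) = 26085 - 2*(-203) = 26085 + 406 = 26491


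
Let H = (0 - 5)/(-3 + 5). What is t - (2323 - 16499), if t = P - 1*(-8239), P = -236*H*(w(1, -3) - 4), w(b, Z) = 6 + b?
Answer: 24185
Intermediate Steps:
H = -5/2 ≈ -2.5000
P = 1770 (P = -(-590)*((6 + 1) - 4) = -(-590)*(7 - 4) = -(-590)*3 = -236*(-15/2) = 1770)
t = 10009 (t = 1770 - 1*(-8239) = 1770 + 8239 = 10009)
t - (2323 - 16499) = 10009 - (2323 - 16499) = 10009 - 1*(-14176) = 10009 + 14176 = 24185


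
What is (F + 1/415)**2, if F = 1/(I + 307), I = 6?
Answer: 529984/16872711025 ≈ 3.1411e-5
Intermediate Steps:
F = 1/313 (F = 1/(6 + 307) = 1/313 ≈ 0.0031949)
(F + 1/415)**2 = (1/313 + 1/415)**2 = (728/129895)**2 = 529984/16872711025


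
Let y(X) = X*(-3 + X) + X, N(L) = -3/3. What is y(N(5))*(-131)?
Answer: -393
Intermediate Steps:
N(L) = -1 (N(L) = -3*⅓ = -1)
y(X) = X + X*(-3 + X)
y(N(5))*(-131) = -(-2 - 1)*(-131) = -1*(-3)*(-131) = 3*(-131) = -393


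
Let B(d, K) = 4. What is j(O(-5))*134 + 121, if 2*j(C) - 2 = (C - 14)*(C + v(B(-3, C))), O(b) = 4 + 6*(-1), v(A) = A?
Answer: -1889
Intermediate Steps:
O(b) = -2 (O(b) = 4 - 6 = -2)
j(C) = 1 + (-14 + C)*(4 + C)/2 (j(C) = 1 + ((C - 14)*(C + 4))/2 = 1 + ((-14 + C)*(4 + C))/2 = 1 + (-14 + C)*(4 + C)/2)
j(O(-5))*134 + 121 = (-27 + (½)*(-2)² - 5*(-2))*134 + 121 = (-27 + (½)*4 + 10)*134 + 121 = (-27 + 2 + 10)*134 + 121 = -15*134 + 121 = -2010 + 121 = -1889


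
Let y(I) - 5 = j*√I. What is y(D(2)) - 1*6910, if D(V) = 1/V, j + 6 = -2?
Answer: -6905 - 4*√2 ≈ -6910.7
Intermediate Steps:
j = -8 (j = -6 - 2 = -8)
y(I) = 5 - 8*√I
y(D(2)) - 1*6910 = (5 - 8*√2/2) - 1*6910 = (5 - 4*√2) - 6910 = -6905 - 4*√2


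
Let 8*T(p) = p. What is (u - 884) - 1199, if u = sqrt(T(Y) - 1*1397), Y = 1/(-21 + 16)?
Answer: -2083 + 3*I*sqrt(62090)/20 ≈ -2083.0 + 37.377*I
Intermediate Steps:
Y = -1/5 (Y = 1/(-5) = -1/5 ≈ -0.20000)
T(p) = p/8
u = 3*I*sqrt(62090)/20 (u = sqrt((1/8)*(-1/5) - 1*1397) = sqrt(-1/40 - 1397) = sqrt(-55881/40) = 3*I*sqrt(62090)/20 ≈ 37.377*I)
(u - 884) - 1199 = (3*I*sqrt(62090)/20 - 884) - 1199 = (-884 + 3*I*sqrt(62090)/20) - 1199 = -2083 + 3*I*sqrt(62090)/20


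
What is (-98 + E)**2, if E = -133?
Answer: 53361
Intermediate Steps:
(-98 + E)**2 = (-98 - 133)**2 = (-231)**2 = 53361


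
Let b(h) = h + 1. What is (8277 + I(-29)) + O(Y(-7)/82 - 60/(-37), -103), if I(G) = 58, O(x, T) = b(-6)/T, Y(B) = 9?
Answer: 858510/103 ≈ 8335.0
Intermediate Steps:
b(h) = 1 + h
O(x, T) = -5/T (O(x, T) = (1 - 6)/T = -5/T)
(8277 + I(-29)) + O(Y(-7)/82 - 60/(-37), -103) = (8277 + 58) - 5/(-103) = 8335 - 5*(-1/103) = 8335 + 5/103 = 858510/103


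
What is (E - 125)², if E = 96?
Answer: 841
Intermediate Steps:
(E - 125)² = (96 - 125)² = (-29)² = 841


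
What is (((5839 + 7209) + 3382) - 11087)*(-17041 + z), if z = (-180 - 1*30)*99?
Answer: -202131033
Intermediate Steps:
z = -20790 (z = (-180 - 30)*99 = -210*99 = -20790)
(((5839 + 7209) + 3382) - 11087)*(-17041 + z) = (((5839 + 7209) + 3382) - 11087)*(-17041 - 20790) = ((13048 + 3382) - 11087)*(-37831) = (16430 - 11087)*(-37831) = 5343*(-37831) = -202131033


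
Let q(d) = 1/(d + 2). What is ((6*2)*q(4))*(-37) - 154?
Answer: -228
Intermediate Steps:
q(d) = 1/(2 + d)
((6*2)*q(4))*(-37) - 154 = ((6*2)/(2 + 4))*(-37) - 154 = (12/6)*(-37) - 154 = (12*(1/6))*(-37) - 154 = 2*(-37) - 154 = -74 - 154 = -228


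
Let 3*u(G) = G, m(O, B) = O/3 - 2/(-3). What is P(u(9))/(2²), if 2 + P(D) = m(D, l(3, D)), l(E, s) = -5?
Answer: -1/12 ≈ -0.083333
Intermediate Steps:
m(O, B) = ⅔ + O/3 (m(O, B) = O*(⅓) - 2*(-⅓) = O/3 + ⅔ = ⅔ + O/3)
u(G) = G/3
P(D) = -4/3 + D/3 (P(D) = -2 + (⅔ + D/3) = -4/3 + D/3)
P(u(9))/(2²) = (-4/3 + ((⅓)*9)/3)/(2²) = (-4/3 + (⅓)*3)/4 = (-4/3 + 1)*(¼) = -⅓*¼ = -1/12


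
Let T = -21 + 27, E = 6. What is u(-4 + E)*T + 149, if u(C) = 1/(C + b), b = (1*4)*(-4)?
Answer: 1040/7 ≈ 148.57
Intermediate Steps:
T = 6
b = -16 (b = 4*(-4) = -16)
u(C) = 1/(-16 + C) (u(C) = 1/(C - 16) = 1/(-16 + C))
u(-4 + E)*T + 149 = 6/(-16 + (-4 + 6)) + 149 = 6/(-16 + 2) + 149 = 6/(-14) + 149 = -1/14*6 + 149 = -3/7 + 149 = 1040/7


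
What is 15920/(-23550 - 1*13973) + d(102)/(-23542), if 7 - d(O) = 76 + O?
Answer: -368372207/883366466 ≈ -0.41701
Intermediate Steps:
d(O) = -69 - O (d(O) = 7 - (76 + O) = 7 + (-76 - O) = -69 - O)
15920/(-23550 - 1*13973) + d(102)/(-23542) = 15920/(-23550 - 1*13973) + (-69 - 1*102)/(-23542) = 15920/(-23550 - 13973) + (-69 - 102)*(-1/23542) = 15920/(-37523) - 171*(-1/23542) = 15920*(-1/37523) + 171/23542 = -15920/37523 + 171/23542 = -368372207/883366466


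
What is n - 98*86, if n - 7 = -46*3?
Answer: -8559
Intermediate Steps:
n = -131 (n = 7 - 46*3 = 7 - 138 = -131)
n - 98*86 = -131 - 98*86 = -131 - 8428 = -8559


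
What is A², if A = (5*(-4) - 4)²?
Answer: 331776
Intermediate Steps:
A = 576 (A = (-20 - 4)² = (-24)² = 576)
A² = 576² = 331776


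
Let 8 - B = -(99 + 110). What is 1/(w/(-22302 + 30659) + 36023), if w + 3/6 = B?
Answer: 16714/602088855 ≈ 2.7760e-5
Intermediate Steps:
B = 217 (B = 8 - (-1)*(99 + 110) = 8 - (-1)*209 = 8 - 1*(-209) = 8 + 209 = 217)
w = 433/2 (w = -1/2 + 217 = 433/2 ≈ 216.50)
1/(w/(-22302 + 30659) + 36023) = 1/(433/(2*(-22302 + 30659)) + 36023) = 1/((433/2)/8357 + 36023) = 1/((433/2)*(1/8357) + 36023) = 1/(433/16714 + 36023) = 1/(602088855/16714) = 16714/602088855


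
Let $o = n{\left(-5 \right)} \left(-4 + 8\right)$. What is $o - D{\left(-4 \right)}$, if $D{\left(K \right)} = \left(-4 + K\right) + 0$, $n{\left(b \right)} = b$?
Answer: $-12$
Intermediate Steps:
$D{\left(K \right)} = -4 + K$
$o = -20$ ($o = - 5 \left(-4 + 8\right) = \left(-5\right) 4 = -20$)
$o - D{\left(-4 \right)} = -20 - \left(-4 - 4\right) = -20 - -8 = -20 + 8 = -12$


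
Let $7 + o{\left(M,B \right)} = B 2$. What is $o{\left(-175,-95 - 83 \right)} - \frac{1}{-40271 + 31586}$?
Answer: $- \frac{3152654}{8685} \approx -363.0$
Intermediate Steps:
$o{\left(M,B \right)} = -7 + 2 B$ ($o{\left(M,B \right)} = -7 + B 2 = -7 + 2 B$)
$o{\left(-175,-95 - 83 \right)} - \frac{1}{-40271 + 31586} = \left(-7 + 2 \left(-95 - 83\right)\right) - \frac{1}{-40271 + 31586} = \left(-7 + 2 \left(-178\right)\right) - \frac{1}{-8685} = \left(-7 - 356\right) - - \frac{1}{8685} = -363 + \frac{1}{8685} = - \frac{3152654}{8685}$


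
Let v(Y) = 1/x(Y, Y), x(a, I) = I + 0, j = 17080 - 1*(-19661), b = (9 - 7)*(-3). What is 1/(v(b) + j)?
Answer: 6/220445 ≈ 2.7218e-5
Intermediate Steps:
b = -6 (b = 2*(-3) = -6)
j = 36741 (j = 17080 + 19661 = 36741)
x(a, I) = I
v(Y) = 1/Y
1/(v(b) + j) = 1/(1/(-6) + 36741) = 1/(-⅙ + 36741) = 1/(220445/6) = 6/220445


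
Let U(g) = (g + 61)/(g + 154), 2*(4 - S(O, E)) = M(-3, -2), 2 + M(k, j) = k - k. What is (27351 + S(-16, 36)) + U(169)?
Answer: 8836218/323 ≈ 27357.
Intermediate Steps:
M(k, j) = -2 (M(k, j) = -2 + (k - k) = -2 + 0 = -2)
S(O, E) = 5 (S(O, E) = 4 - ½*(-2) = 4 + 1 = 5)
U(g) = (61 + g)/(154 + g)
(27351 + S(-16, 36)) + U(169) = (27351 + 5) + (61 + 169)/(154 + 169) = 27356 + 230/323 = 8836218/323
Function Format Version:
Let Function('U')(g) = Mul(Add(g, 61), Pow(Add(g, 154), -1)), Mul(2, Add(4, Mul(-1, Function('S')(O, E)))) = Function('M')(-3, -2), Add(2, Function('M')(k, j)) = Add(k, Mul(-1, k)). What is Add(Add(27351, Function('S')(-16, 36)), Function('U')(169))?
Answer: Rational(8836218, 323) ≈ 27357.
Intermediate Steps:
Function('M')(k, j) = -2 (Function('M')(k, j) = Add(-2, Add(k, Mul(-1, k))) = Add(-2, 0) = -2)
Function('S')(O, E) = 5 (Function('S')(O, E) = Add(4, Mul(Rational(-1, 2), -2)) = Add(4, 1) = 5)
Function('U')(g) = Mul(Pow(Add(154, g), -1), Add(61, g)) (Function('U')(g) = Mul(Add(61, g), Pow(Add(154, g), -1)) = Mul(Pow(Add(154, g), -1), Add(61, g)))
Add(Add(27351, Function('S')(-16, 36)), Function('U')(169)) = Add(Add(27351, 5), Mul(Pow(Add(154, 169), -1), Add(61, 169))) = Add(27356, Mul(Pow(323, -1), 230)) = Add(27356, Mul(Rational(1, 323), 230)) = Add(27356, Rational(230, 323)) = Rational(8836218, 323)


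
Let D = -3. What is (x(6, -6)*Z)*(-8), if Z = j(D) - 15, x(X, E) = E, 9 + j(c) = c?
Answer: -1296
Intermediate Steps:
j(c) = -9 + c
Z = -27 (Z = (-9 - 3) - 15 = -12 - 15 = -27)
(x(6, -6)*Z)*(-8) = -6*(-27)*(-8) = 162*(-8) = -1296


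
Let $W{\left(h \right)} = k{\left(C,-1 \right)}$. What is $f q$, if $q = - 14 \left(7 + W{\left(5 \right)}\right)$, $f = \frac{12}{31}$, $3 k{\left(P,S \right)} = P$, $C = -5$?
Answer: $- \frac{896}{31} \approx -28.903$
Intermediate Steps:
$k{\left(P,S \right)} = \frac{P}{3}$
$W{\left(h \right)} = - \frac{5}{3}$ ($W{\left(h \right)} = \frac{1}{3} \left(-5\right) = - \frac{5}{3}$)
$f = \frac{12}{31}$ ($f = 12 \cdot \frac{1}{31} = \frac{12}{31} \approx 0.3871$)
$q = - \frac{224}{3}$ ($q = - 14 \left(7 - \frac{5}{3}\right) = \left(-14\right) \frac{16}{3} = - \frac{224}{3} \approx -74.667$)
$f q = \frac{12}{31} \left(- \frac{224}{3}\right) = - \frac{896}{31}$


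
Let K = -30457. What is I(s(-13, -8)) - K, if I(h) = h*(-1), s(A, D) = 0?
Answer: 30457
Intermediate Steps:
I(h) = -h
I(s(-13, -8)) - K = -1*0 - 1*(-30457) = 0 + 30457 = 30457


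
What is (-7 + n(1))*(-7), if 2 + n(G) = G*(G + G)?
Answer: 49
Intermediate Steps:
n(G) = -2 + 2*G**2 (n(G) = -2 + G*(G + G) = -2 + G*(2*G) = -2 + 2*G**2)
(-7 + n(1))*(-7) = (-7 + (-2 + 2*1**2))*(-7) = (-7 + (-2 + 2*1))*(-7) = (-7 + (-2 + 2))*(-7) = (-7 + 0)*(-7) = -7*(-7) = 49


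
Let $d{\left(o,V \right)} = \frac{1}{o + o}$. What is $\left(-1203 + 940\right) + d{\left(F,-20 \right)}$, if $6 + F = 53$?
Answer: $- \frac{24721}{94} \approx -262.99$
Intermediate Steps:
$F = 47$ ($F = -6 + 53 = 47$)
$d{\left(o,V \right)} = \frac{1}{2 o}$
$\left(-1203 + 940\right) + d{\left(F,-20 \right)} = \left(-1203 + 940\right) + \frac{1}{2 \cdot 47} = -263 + \frac{1}{2} \cdot \frac{1}{47} = -263 + \frac{1}{94} = - \frac{24721}{94}$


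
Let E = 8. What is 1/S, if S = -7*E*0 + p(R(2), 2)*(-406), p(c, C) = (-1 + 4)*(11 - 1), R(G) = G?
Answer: -1/12180 ≈ -8.2102e-5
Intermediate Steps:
p(c, C) = 30 (p(c, C) = 3*10 = 30)
S = -12180 (S = -7*8*0 + 30*(-406) = -56*0 - 12180 = 0 - 12180 = -12180)
1/S = 1/(-12180) = -1/12180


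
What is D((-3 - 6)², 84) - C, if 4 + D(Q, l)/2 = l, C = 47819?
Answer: -47659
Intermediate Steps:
D(Q, l) = -8 + 2*l
D((-3 - 6)², 84) - C = (-8 + 2*84) - 1*47819 = (-8 + 168) - 47819 = 160 - 47819 = -47659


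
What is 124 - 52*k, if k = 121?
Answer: -6168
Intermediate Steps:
124 - 52*k = 124 - 52*121 = 124 - 6292 = -6168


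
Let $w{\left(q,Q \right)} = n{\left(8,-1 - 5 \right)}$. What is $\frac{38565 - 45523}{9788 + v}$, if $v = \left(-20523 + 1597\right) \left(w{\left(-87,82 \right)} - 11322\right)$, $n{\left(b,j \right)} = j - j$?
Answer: $- \frac{3479}{107144980} \approx -3.247 \cdot 10^{-5}$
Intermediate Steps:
$n{\left(b,j \right)} = 0$
$w{\left(q,Q \right)} = 0$
$v = 214280172$ ($v = \left(-20523 + 1597\right) \left(0 - 11322\right) = \left(-18926\right) \left(-11322\right) = 214280172$)
$\frac{38565 - 45523}{9788 + v} = \frac{38565 - 45523}{9788 + 214280172} = - \frac{6958}{214289960} = \left(-6958\right) \frac{1}{214289960} = - \frac{3479}{107144980}$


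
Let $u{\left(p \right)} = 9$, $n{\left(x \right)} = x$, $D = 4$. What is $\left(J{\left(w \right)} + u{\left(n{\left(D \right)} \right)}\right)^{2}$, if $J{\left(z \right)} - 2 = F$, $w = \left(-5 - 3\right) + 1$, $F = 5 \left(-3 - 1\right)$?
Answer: $81$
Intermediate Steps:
$F = -20$ ($F = 5 \left(-4\right) = -20$)
$w = -7$ ($w = -8 + 1 = -7$)
$J{\left(z \right)} = -18$ ($J{\left(z \right)} = 2 - 20 = -18$)
$\left(J{\left(w \right)} + u{\left(n{\left(D \right)} \right)}\right)^{2} = \left(-18 + 9\right)^{2} = \left(-9\right)^{2} = 81$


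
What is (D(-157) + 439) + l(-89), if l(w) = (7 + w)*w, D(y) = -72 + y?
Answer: 7508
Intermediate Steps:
l(w) = w*(7 + w)
(D(-157) + 439) + l(-89) = ((-72 - 157) + 439) - 89*(7 - 89) = (-229 + 439) - 89*(-82) = 210 + 7298 = 7508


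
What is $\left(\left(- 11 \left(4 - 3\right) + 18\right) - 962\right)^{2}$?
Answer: $912025$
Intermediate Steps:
$\left(\left(- 11 \left(4 - 3\right) + 18\right) - 962\right)^{2} = \left(\left(\left(-11\right) 1 + 18\right) - 962\right)^{2} = \left(\left(-11 + 18\right) - 962\right)^{2} = \left(7 - 962\right)^{2} = \left(-955\right)^{2} = 912025$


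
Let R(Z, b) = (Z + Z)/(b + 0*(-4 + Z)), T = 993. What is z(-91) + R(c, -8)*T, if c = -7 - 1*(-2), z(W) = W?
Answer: 4601/4 ≈ 1150.3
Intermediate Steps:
c = -5 (c = -7 + 2 = -5)
R(Z, b) = 2*Z/b (R(Z, b) = (2*Z)/(b + 0) = (2*Z)/b = 2*Z/b)
z(-91) + R(c, -8)*T = -91 + (2*(-5)/(-8))*993 = -91 + (2*(-5)*(-⅛))*993 = -91 + (5/4)*993 = -91 + 4965/4 = 4601/4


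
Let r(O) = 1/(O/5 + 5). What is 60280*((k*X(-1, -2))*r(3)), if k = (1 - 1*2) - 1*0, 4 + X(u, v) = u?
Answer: 376750/7 ≈ 53821.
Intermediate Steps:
X(u, v) = -4 + u
r(O) = 1/(5 + O/5) (r(O) = 1/(O*(⅕) + 5) = 1/(O/5 + 5) = 1/(5 + O/5))
k = -1 (k = (1 - 2) + 0 = -1 + 0 = -1)
60280*((k*X(-1, -2))*r(3)) = 60280*((-(-4 - 1))*(5/(25 + 3))) = 60280*((-1*(-5))*(5/28)) = 60280*(5*(5*(1/28))) = 60280*(5*(5/28)) = 60280*(25/28) = 376750/7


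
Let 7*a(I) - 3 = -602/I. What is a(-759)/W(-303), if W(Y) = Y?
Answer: -2879/1609839 ≈ -0.0017884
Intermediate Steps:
a(I) = 3/7 - 86/I (a(I) = 3/7 + (-602/I)/7 = 3/7 - 86/I)
a(-759)/W(-303) = (3/7 - 86/(-759))/(-303) = (3/7 - 86*(-1/759))*(-1/303) = (3/7 + 86/759)*(-1/303) = (2879/5313)*(-1/303) = -2879/1609839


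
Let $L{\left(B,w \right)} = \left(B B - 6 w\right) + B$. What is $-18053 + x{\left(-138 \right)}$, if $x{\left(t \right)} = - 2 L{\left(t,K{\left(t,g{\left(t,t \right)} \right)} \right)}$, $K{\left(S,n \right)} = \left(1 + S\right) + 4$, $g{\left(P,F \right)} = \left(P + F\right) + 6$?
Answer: $-57461$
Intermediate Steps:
$g{\left(P,F \right)} = 6 + F + P$ ($g{\left(P,F \right)} = \left(F + P\right) + 6 = 6 + F + P$)
$K{\left(S,n \right)} = 5 + S$
$L{\left(B,w \right)} = B + B^{2} - 6 w$ ($L{\left(B,w \right)} = \left(B^{2} - 6 w\right) + B = B + B^{2} - 6 w$)
$x{\left(t \right)} = 60 - 2 t^{2} + 10 t$ ($x{\left(t \right)} = - 2 \left(t + t^{2} - 6 \left(5 + t\right)\right) = - 2 \left(t + t^{2} - \left(30 + 6 t\right)\right) = - 2 \left(-30 + t^{2} - 5 t\right) = 60 - 2 t^{2} + 10 t$)
$-18053 + x{\left(-138 \right)} = -18053 + \left(60 - 2 \left(-138\right)^{2} + 10 \left(-138\right)\right) = -18053 - 39408 = -57461$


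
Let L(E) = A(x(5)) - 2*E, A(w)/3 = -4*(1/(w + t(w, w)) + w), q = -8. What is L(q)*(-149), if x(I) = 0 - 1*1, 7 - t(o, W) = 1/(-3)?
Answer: -73904/19 ≈ -3889.7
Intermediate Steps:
t(o, W) = 22/3 (t(o, W) = 7 - 1/(-3) = 7 - 1*(-⅓) = 7 + ⅓ = 22/3)
x(I) = -1 (x(I) = 0 - 1 = -1)
A(w) = -12*w - 12/(22/3 + w) (A(w) = 3*(-4*(1/(w + 22/3) + w)) = 3*(-4*(1/(22/3 + w) + w)) = 3*(-4*(w + 1/(22/3 + w))) = 3*(-4*w - 4/(22/3 + w)) = -12*w - 12/(22/3 + w))
L(E) = 192/19 - 2*E (L(E) = 12*(-3 - 22*(-1) - 3*(-1)²)/(22 + 3*(-1)) - 2*E = 12*(-3 + 22 - 3*1)/(22 - 3) - 2*E = 12*(-3 + 22 - 3)/19 - 2*E = 12*(1/19)*16 - 2*E = 192/19 - 2*E)
L(q)*(-149) = (192/19 - 2*(-8))*(-149) = (192/19 + 16)*(-149) = (496/19)*(-149) = -73904/19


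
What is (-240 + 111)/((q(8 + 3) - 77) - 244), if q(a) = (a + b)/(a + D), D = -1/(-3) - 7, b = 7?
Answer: 559/1373 ≈ 0.40714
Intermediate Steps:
D = -20/3 (D = -1*(-⅓) - 7 = ⅓ - 7 = -20/3 ≈ -6.6667)
q(a) = (7 + a)/(-20/3 + a) (q(a) = (a + 7)/(a - 20/3) = (7 + a)/(-20/3 + a))
(-240 + 111)/((q(8 + 3) - 77) - 244) = (-240 + 111)/((3*(7 + (8 + 3))/(-20 + 3*(8 + 3)) - 77) - 244) = -129/((3*(7 + 11)/(-20 + 3*11) - 77) - 244) = -129/((3*18/(-20 + 33) - 77) - 244) = -129/((3*18/13 - 77) - 244) = -129/((3*(1/13)*18 - 77) - 244) = -129/((54/13 - 77) - 244) = -129/(-947/13 - 244) = -129/(-4119/13) = -129*(-13/4119) = 559/1373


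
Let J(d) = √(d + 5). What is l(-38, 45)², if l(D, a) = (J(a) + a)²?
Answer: 4710625 + 1867500*√2 ≈ 7.3517e+6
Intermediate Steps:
J(d) = √(5 + d)
l(D, a) = (a + √(5 + a))² (l(D, a) = (√(5 + a) + a)² = (a + √(5 + a))²)
l(-38, 45)² = ((45 + √(5 + 45))²)² = ((45 + √50)²)² = ((45 + 5*√2)²)² = (45 + 5*√2)⁴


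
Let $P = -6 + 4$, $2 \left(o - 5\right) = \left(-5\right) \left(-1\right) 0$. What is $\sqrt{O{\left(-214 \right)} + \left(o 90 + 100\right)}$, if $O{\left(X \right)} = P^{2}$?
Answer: $\sqrt{554} \approx 23.537$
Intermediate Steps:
$o = 5$ ($o = 5 + \frac{\left(-5\right) \left(-1\right) 0}{2} = 5 + \frac{5 \cdot 0}{2} = 5 + \frac{1}{2} \cdot 0 = 5 + 0 = 5$)
$P = -2$
$O{\left(X \right)} = 4$ ($O{\left(X \right)} = \left(-2\right)^{2} = 4$)
$\sqrt{O{\left(-214 \right)} + \left(o 90 + 100\right)} = \sqrt{4 + \left(5 \cdot 90 + 100\right)} = \sqrt{4 + \left(450 + 100\right)} = \sqrt{4 + 550} = \sqrt{554}$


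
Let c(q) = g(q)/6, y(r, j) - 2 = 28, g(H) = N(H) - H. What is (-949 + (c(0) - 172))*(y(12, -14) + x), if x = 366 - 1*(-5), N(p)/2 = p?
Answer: -449521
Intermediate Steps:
N(p) = 2*p
g(H) = H (g(H) = 2*H - H = H)
y(r, j) = 30 (y(r, j) = 2 + 28 = 30)
x = 371 (x = 366 + 5 = 371)
c(q) = q/6
(-949 + (c(0) - 172))*(y(12, -14) + x) = (-949 + ((⅙)*0 - 172))*(30 + 371) = (-949 + (0 - 172))*401 = (-949 - 172)*401 = -1121*401 = -449521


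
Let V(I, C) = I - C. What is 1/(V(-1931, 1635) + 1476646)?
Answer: 1/1473080 ≈ 6.7885e-7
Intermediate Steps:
1/(V(-1931, 1635) + 1476646) = 1/((-1931 - 1*1635) + 1476646) = 1/((-1931 - 1635) + 1476646) = 1/(-3566 + 1476646) = 1/1473080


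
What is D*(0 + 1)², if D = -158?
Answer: -158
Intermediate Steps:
D*(0 + 1)² = -158*(0 + 1)² = -158*1² = -158*1 = -158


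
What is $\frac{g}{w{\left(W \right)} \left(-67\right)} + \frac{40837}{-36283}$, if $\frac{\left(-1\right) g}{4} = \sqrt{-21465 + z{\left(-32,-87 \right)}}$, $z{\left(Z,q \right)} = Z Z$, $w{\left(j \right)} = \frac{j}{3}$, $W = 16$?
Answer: $- \frac{40837}{36283} + \frac{3 i \sqrt{20441}}{268} \approx -1.1255 + 1.6004 i$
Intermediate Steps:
$w{\left(j \right)} = \frac{j}{3}$ ($w{\left(j \right)} = j \frac{1}{3} = \frac{j}{3}$)
$z{\left(Z,q \right)} = Z^{2}$
$g = - 4 i \sqrt{20441}$ ($g = - 4 \sqrt{-21465 + \left(-32\right)^{2}} = - 4 \sqrt{-21465 + 1024} = - 4 \sqrt{-20441} = - 4 i \sqrt{20441} \approx - 571.89 i$)
$\frac{g}{w{\left(W \right)} \left(-67\right)} + \frac{40837}{-36283} = \frac{\left(-4\right) i \sqrt{20441}}{\frac{1}{3} \cdot 16 \left(-67\right)} + \frac{40837}{-36283} = \frac{\left(-4\right) i \sqrt{20441}}{\frac{16}{3} \left(-67\right)} + 40837 \left(- \frac{1}{36283}\right) = \frac{\left(-4\right) i \sqrt{20441}}{- \frac{1072}{3}} - \frac{40837}{36283} = - 4 i \sqrt{20441} \left(- \frac{3}{1072}\right) - \frac{40837}{36283} = \frac{3 i \sqrt{20441}}{268} - \frac{40837}{36283} = - \frac{40837}{36283} + \frac{3 i \sqrt{20441}}{268}$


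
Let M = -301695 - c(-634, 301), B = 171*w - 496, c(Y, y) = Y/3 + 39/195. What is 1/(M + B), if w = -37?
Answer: -15/4624603 ≈ -3.2435e-6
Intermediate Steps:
c(Y, y) = ⅕ + Y/3 (c(Y, y) = Y*(⅓) + 39*(1/195) = Y/3 + ⅕ = ⅕ + Y/3)
B = -6823 (B = 171*(-37) - 496 = -6327 - 496 = -6823)
M = -4522258/15 (M = -301695 - (⅕ + (⅓)*(-634)) = -301695 - (⅕ - 634/3) = -301695 - 1*(-3167/15) = -301695 + 3167/15 = -4522258/15 ≈ -3.0148e+5)
1/(M + B) = 1/(-4522258/15 - 6823) = 1/(-4624603/15) = -15/4624603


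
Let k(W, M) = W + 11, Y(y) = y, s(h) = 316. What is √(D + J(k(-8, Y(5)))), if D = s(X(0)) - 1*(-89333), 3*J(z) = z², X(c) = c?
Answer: 2*√22413 ≈ 299.42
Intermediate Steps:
k(W, M) = 11 + W
J(z) = z²/3
D = 89649 (D = 316 - 1*(-89333) = 316 + 89333 = 89649)
√(D + J(k(-8, Y(5)))) = √(89649 + (11 - 8)²/3) = √(89649 + (⅓)*3²) = √(89649 + (⅓)*9) = √(89649 + 3) = √89652 = 2*√22413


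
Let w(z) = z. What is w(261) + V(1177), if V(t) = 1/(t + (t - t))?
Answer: 307198/1177 ≈ 261.00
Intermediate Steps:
V(t) = 1/t (V(t) = 1/(t + 0) = 1/t)
w(261) + V(1177) = 261 + 1/1177 = 307198/1177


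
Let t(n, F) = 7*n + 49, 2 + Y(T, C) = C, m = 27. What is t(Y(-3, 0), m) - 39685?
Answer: -39650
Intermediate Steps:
Y(T, C) = -2 + C
t(n, F) = 49 + 7*n
t(Y(-3, 0), m) - 39685 = (49 + 7*(-2 + 0)) - 39685 = (49 + 7*(-2)) - 39685 = (49 - 14) - 39685 = 35 - 39685 = -39650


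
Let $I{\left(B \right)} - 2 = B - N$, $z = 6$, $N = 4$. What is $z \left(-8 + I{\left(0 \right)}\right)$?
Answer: $-60$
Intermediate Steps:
$I{\left(B \right)} = -2 + B$ ($I{\left(B \right)} = 2 + \left(B - 4\right) = 2 + \left(-4 + B\right) = -2 + B$)
$z \left(-8 + I{\left(0 \right)}\right) = 6 \left(-8 + \left(-2 + 0\right)\right) = 6 \left(-8 - 2\right) = 6 \left(-10\right) = -60$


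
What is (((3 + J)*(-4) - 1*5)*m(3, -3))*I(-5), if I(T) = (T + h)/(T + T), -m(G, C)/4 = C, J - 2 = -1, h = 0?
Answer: -126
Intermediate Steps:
J = 1 (J = 2 - 1 = 1)
m(G, C) = -4*C
I(T) = ½ (I(T) = (T + 0)/(T + T) = T/((2*T)) = T*(1/(2*T)) = ½)
(((3 + J)*(-4) - 1*5)*m(3, -3))*I(-5) = (((3 + 1)*(-4) - 1*5)*(-4*(-3)))*(½) = ((4*(-4) - 5)*12)*(½) = ((-16 - 5)*12)*(½) = -21*12*(½) = -252*½ = -126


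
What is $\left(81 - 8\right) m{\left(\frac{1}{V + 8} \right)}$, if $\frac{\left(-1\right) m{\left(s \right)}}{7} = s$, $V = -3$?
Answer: $- \frac{511}{5} \approx -102.2$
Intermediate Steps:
$m{\left(s \right)} = - 7 s$
$\left(81 - 8\right) m{\left(\frac{1}{V + 8} \right)} = \left(81 - 8\right) \left(- \frac{7}{-3 + 8}\right) = 73 \left(- \frac{7}{5}\right) = - \frac{511}{5}$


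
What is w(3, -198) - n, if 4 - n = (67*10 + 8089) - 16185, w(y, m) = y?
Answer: -7427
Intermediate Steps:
n = 7430 (n = 4 - ((67*10 + 8089) - 16185) = 4 - ((670 + 8089) - 16185) = 4 - (8759 - 16185) = 4 - 1*(-7426) = 4 + 7426 = 7430)
w(3, -198) - n = 3 - 1*7430 = 3 - 7430 = -7427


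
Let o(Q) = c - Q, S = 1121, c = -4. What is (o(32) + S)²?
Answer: 1177225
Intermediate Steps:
o(Q) = -4 - Q
(o(32) + S)² = ((-4 - 1*32) + 1121)² = ((-4 - 32) + 1121)² = (-36 + 1121)² = 1085² = 1177225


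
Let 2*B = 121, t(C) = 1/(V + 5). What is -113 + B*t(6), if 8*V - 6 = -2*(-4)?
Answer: -2809/27 ≈ -104.04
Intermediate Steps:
V = 7/4 (V = ¾ + (-2*(-4))/8 = ¾ + (⅛)*8 = ¾ + 1 = 7/4 ≈ 1.7500)
t(C) = 4/27 (t(C) = 1/(7/4 + 5) = 1/(27/4) = 4/27)
B = 121/2 (B = (½)*121 = 121/2 ≈ 60.500)
-113 + B*t(6) = -113 + (121/2)*(4/27) = -113 + 242/27 = -2809/27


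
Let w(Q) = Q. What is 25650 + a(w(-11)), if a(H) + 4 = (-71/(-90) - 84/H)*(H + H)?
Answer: 1145729/45 ≈ 25461.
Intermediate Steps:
a(H) = -4 + 2*H*(71/90 - 84/H) (a(H) = -4 + (-71/(-90) - 84/H)*(H + H) = -4 + (-71*(-1/90) - 84/H)*(2*H) = -4 + (71/90 - 84/H)*(2*H) = -4 + 2*H*(71/90 - 84/H))
25650 + a(w(-11)) = 25650 + (-172 + (71/45)*(-11)) = 25650 + (-172 - 781/45) = 25650 - 8521/45 = 1145729/45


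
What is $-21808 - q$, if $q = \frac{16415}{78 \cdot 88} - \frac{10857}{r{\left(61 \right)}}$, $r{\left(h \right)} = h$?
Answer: $- \frac{9057575699}{418704} \approx -21632.0$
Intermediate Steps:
$q = - \frac{73521133}{418704}$ ($q = \frac{16415}{78 \cdot 88} - \frac{10857}{61} = \frac{16415}{6864} - \frac{10857}{61} = - \frac{73521133}{418704} \approx -175.59$)
$-21808 - q = -21808 - - \frac{73521133}{418704} = -21808 + \frac{73521133}{418704} = - \frac{9057575699}{418704}$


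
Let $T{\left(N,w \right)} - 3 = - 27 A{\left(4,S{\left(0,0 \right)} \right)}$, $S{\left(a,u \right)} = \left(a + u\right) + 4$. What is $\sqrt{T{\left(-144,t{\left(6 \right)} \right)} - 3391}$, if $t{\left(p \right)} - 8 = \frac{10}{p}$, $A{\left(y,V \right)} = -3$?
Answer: $i \sqrt{3307} \approx 57.507 i$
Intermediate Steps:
$S{\left(a,u \right)} = 4 + a + u$
$t{\left(p \right)} = 8 + \frac{10}{p}$
$T{\left(N,w \right)} = 84$ ($T{\left(N,w \right)} = 3 - -81 = 3 + 81 = 84$)
$\sqrt{T{\left(-144,t{\left(6 \right)} \right)} - 3391} = \sqrt{84 - 3391} = \sqrt{-3307} = i \sqrt{3307}$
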